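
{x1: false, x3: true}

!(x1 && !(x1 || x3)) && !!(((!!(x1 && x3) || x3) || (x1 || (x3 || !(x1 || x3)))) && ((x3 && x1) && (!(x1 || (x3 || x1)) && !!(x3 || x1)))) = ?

x1 || x3 = false || true = true
!(x1 || x3) = !true = false
x1 && !(x1 || x3) = false && false = false
!(x1 && !(x1 || x3)) = !false = true
x1 && x3 = false && true = false
!(x1 && x3) = !false = true
!!(x1 && x3) = !true = false
!!(x1 && x3) || x3 = false || true = true
x1 || x3 = false || true = true
!(x1 || x3) = !true = false
x3 || !(x1 || x3) = true || false = true
x1 || (x3 || !(x1 || x3)) = false || true = true
(!!(x1 && x3) || x3) || (x1 || (x3 || !(x1 || x3))) = true || true = true
x3 && x1 = true && false = false
x3 || x1 = true || false = true
x1 || (x3 || x1) = false || true = true
!(x1 || (x3 || x1)) = !true = false
x3 || x1 = true || false = true
!(x3 || x1) = !true = false
!!(x3 || x1) = !false = true
!(x1 || (x3 || x1)) && !!(x3 || x1) = false && true = false
(x3 && x1) && (!(x1 || (x3 || x1)) && !!(x3 || x1)) = false && false = false
((!!(x1 && x3) || x3) || (x1 || (x3 || !(x1 || x3)))) && ((x3 && x1) && (!(x1 || (x3 || x1)) && !!(x3 || x1))) = true && false = false
!(((!!(x1 && x3) || x3) || (x1 || (x3 || !(x1 || x3)))) && ((x3 && x1) && (!(x1 || (x3 || x1)) && !!(x3 || x1)))) = !false = true
!!(((!!(x1 && x3) || x3) || (x1 || (x3 || !(x1 || x3)))) && ((x3 && x1) && (!(x1 || (x3 || x1)) && !!(x3 || x1)))) = !true = false
!(x1 && !(x1 || x3)) && !!(((!!(x1 && x3) || x3) || (x1 || (x3 || !(x1 || x3)))) && ((x3 && x1) && (!(x1 || (x3 || x1)) && !!(x3 || x1)))) = true && false = false

false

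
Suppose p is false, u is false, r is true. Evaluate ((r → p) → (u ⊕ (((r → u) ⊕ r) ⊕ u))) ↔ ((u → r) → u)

False

r → p = True → False = False
r → u = True → False = False
(r → u) ⊕ r = False ⊕ True = True
((r → u) ⊕ r) ⊕ u = True ⊕ False = True
u ⊕ (((r → u) ⊕ r) ⊕ u) = False ⊕ True = True
(r → p) → (u ⊕ (((r → u) ⊕ r) ⊕ u)) = False → True = True
u → r = False → True = True
(u → r) → u = True → False = False
((r → p) → (u ⊕ (((r → u) ⊕ r) ⊕ u))) ↔ ((u → r) → u) = True ↔ False = False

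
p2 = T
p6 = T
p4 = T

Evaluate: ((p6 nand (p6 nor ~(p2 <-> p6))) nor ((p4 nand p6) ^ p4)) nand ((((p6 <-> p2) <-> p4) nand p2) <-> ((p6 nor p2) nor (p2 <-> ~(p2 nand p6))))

T

p2 <-> p6 = T <-> T = T
~(p2 <-> p6) = ~T = F
p6 nor ~(p2 <-> p6) = T nor F = F
p6 nand (p6 nor ~(p2 <-> p6)) = T nand F = T
p4 nand p6 = T nand T = F
(p4 nand p6) ^ p4 = F ^ T = T
(p6 nand (p6 nor ~(p2 <-> p6))) nor ((p4 nand p6) ^ p4) = T nor T = F
p6 <-> p2 = T <-> T = T
(p6 <-> p2) <-> p4 = T <-> T = T
((p6 <-> p2) <-> p4) nand p2 = T nand T = F
p6 nor p2 = T nor T = F
p2 nand p6 = T nand T = F
~(p2 nand p6) = ~F = T
p2 <-> ~(p2 nand p6) = T <-> T = T
(p6 nor p2) nor (p2 <-> ~(p2 nand p6)) = F nor T = F
(((p6 <-> p2) <-> p4) nand p2) <-> ((p6 nor p2) nor (p2 <-> ~(p2 nand p6))) = F <-> F = T
((p6 nand (p6 nor ~(p2 <-> p6))) nor ((p4 nand p6) ^ p4)) nand ((((p6 <-> p2) <-> p4) nand p2) <-> ((p6 nor p2) nor (p2 <-> ~(p2 nand p6)))) = F nand T = T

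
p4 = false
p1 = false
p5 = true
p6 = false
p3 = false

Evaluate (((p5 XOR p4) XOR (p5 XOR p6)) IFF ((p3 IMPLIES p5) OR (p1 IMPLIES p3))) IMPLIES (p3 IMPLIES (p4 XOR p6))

p5 XOR p4 = true XOR false = true
p5 XOR p6 = true XOR false = true
(p5 XOR p4) XOR (p5 XOR p6) = true XOR true = false
p3 IMPLIES p5 = false IMPLIES true = true
p1 IMPLIES p3 = false IMPLIES false = true
(p3 IMPLIES p5) OR (p1 IMPLIES p3) = true OR true = true
((p5 XOR p4) XOR (p5 XOR p6)) IFF ((p3 IMPLIES p5) OR (p1 IMPLIES p3)) = false IFF true = false
p4 XOR p6 = false XOR false = false
p3 IMPLIES (p4 XOR p6) = false IMPLIES false = true
(((p5 XOR p4) XOR (p5 XOR p6)) IFF ((p3 IMPLIES p5) OR (p1 IMPLIES p3))) IMPLIES (p3 IMPLIES (p4 XOR p6)) = false IMPLIES true = true

true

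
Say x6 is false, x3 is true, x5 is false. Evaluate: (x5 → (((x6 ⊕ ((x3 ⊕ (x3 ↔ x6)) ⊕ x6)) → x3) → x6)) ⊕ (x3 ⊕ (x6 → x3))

T

Substituting x6=F, x3=T, x5=F:
x3 ↔ x6 = T ↔ F = F
x3 ⊕ (x3 ↔ x6) = T ⊕ F = T
(x3 ⊕ (x3 ↔ x6)) ⊕ x6 = T ⊕ F = T
x6 ⊕ ((x3 ⊕ (x3 ↔ x6)) ⊕ x6) = F ⊕ T = T
(x6 ⊕ ((x3 ⊕ (x3 ↔ x6)) ⊕ x6)) → x3 = T → T = T
((x6 ⊕ ((x3 ⊕ (x3 ↔ x6)) ⊕ x6)) → x3) → x6 = T → F = F
x5 → (((x6 ⊕ ((x3 ⊕ (x3 ↔ x6)) ⊕ x6)) → x3) → x6) = F → F = T
x6 → x3 = F → T = T
x3 ⊕ (x6 → x3) = T ⊕ T = F
(x5 → (((x6 ⊕ ((x3 ⊕ (x3 ↔ x6)) ⊕ x6)) → x3) → x6)) ⊕ (x3 ⊕ (x6 → x3)) = T ⊕ F = T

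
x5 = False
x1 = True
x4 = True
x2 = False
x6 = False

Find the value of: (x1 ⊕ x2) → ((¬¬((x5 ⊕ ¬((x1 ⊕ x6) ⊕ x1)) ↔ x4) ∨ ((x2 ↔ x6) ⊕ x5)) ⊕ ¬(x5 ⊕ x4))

True

Substituting x5=False, x1=True, x4=True, x2=False, x6=False:
x1 ⊕ x2 = True ⊕ False = True
x1 ⊕ x6 = True ⊕ False = True
(x1 ⊕ x6) ⊕ x1 = True ⊕ True = False
¬((x1 ⊕ x6) ⊕ x1) = ¬False = True
x5 ⊕ ¬((x1 ⊕ x6) ⊕ x1) = False ⊕ True = True
(x5 ⊕ ¬((x1 ⊕ x6) ⊕ x1)) ↔ x4 = True ↔ True = True
¬((x5 ⊕ ¬((x1 ⊕ x6) ⊕ x1)) ↔ x4) = ¬True = False
¬¬((x5 ⊕ ¬((x1 ⊕ x6) ⊕ x1)) ↔ x4) = ¬False = True
x2 ↔ x6 = False ↔ False = True
(x2 ↔ x6) ⊕ x5 = True ⊕ False = True
¬¬((x5 ⊕ ¬((x1 ⊕ x6) ⊕ x1)) ↔ x4) ∨ ((x2 ↔ x6) ⊕ x5) = True ∨ True = True
x5 ⊕ x4 = False ⊕ True = True
¬(x5 ⊕ x4) = ¬True = False
(¬¬((x5 ⊕ ¬((x1 ⊕ x6) ⊕ x1)) ↔ x4) ∨ ((x2 ↔ x6) ⊕ x5)) ⊕ ¬(x5 ⊕ x4) = True ⊕ False = True
(x1 ⊕ x2) → ((¬¬((x5 ⊕ ¬((x1 ⊕ x6) ⊕ x1)) ↔ x4) ∨ ((x2 ↔ x6) ⊕ x5)) ⊕ ¬(x5 ⊕ x4)) = True → True = True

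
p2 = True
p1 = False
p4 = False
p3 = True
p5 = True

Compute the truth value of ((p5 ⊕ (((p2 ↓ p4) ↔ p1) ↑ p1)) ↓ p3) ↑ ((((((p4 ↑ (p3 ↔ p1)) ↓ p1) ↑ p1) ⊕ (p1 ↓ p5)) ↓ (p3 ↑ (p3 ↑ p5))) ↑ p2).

p2 ↓ p4 = True ↓ False = False
(p2 ↓ p4) ↔ p1 = False ↔ False = True
((p2 ↓ p4) ↔ p1) ↑ p1 = True ↑ False = True
p5 ⊕ (((p2 ↓ p4) ↔ p1) ↑ p1) = True ⊕ True = False
(p5 ⊕ (((p2 ↓ p4) ↔ p1) ↑ p1)) ↓ p3 = False ↓ True = False
p3 ↔ p1 = True ↔ False = False
p4 ↑ (p3 ↔ p1) = False ↑ False = True
(p4 ↑ (p3 ↔ p1)) ↓ p1 = True ↓ False = False
((p4 ↑ (p3 ↔ p1)) ↓ p1) ↑ p1 = False ↑ False = True
p1 ↓ p5 = False ↓ True = False
(((p4 ↑ (p3 ↔ p1)) ↓ p1) ↑ p1) ⊕ (p1 ↓ p5) = True ⊕ False = True
p3 ↑ p5 = True ↑ True = False
p3 ↑ (p3 ↑ p5) = True ↑ False = True
((((p4 ↑ (p3 ↔ p1)) ↓ p1) ↑ p1) ⊕ (p1 ↓ p5)) ↓ (p3 ↑ (p3 ↑ p5)) = True ↓ True = False
(((((p4 ↑ (p3 ↔ p1)) ↓ p1) ↑ p1) ⊕ (p1 ↓ p5)) ↓ (p3 ↑ (p3 ↑ p5))) ↑ p2 = False ↑ True = True
((p5 ⊕ (((p2 ↓ p4) ↔ p1) ↑ p1)) ↓ p3) ↑ ((((((p4 ↑ (p3 ↔ p1)) ↓ p1) ↑ p1) ⊕ (p1 ↓ p5)) ↓ (p3 ↑ (p3 ↑ p5))) ↑ p2) = False ↑ True = True

True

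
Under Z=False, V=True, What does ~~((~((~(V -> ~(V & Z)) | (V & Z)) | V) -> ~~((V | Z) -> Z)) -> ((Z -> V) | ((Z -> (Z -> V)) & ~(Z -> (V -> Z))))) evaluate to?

True

V & Z = True & False = False
~(V & Z) = ~False = True
V -> ~(V & Z) = True -> True = True
~(V -> ~(V & Z)) = ~True = False
V & Z = True & False = False
~(V -> ~(V & Z)) | (V & Z) = False | False = False
(~(V -> ~(V & Z)) | (V & Z)) | V = False | True = True
~((~(V -> ~(V & Z)) | (V & Z)) | V) = ~True = False
V | Z = True | False = True
(V | Z) -> Z = True -> False = False
~((V | Z) -> Z) = ~False = True
~~((V | Z) -> Z) = ~True = False
~((~(V -> ~(V & Z)) | (V & Z)) | V) -> ~~((V | Z) -> Z) = False -> False = True
Z -> V = False -> True = True
Z -> V = False -> True = True
Z -> (Z -> V) = False -> True = True
V -> Z = True -> False = False
Z -> (V -> Z) = False -> False = True
~(Z -> (V -> Z)) = ~True = False
(Z -> (Z -> V)) & ~(Z -> (V -> Z)) = True & False = False
(Z -> V) | ((Z -> (Z -> V)) & ~(Z -> (V -> Z))) = True | False = True
(~((~(V -> ~(V & Z)) | (V & Z)) | V) -> ~~((V | Z) -> Z)) -> ((Z -> V) | ((Z -> (Z -> V)) & ~(Z -> (V -> Z)))) = True -> True = True
~((~((~(V -> ~(V & Z)) | (V & Z)) | V) -> ~~((V | Z) -> Z)) -> ((Z -> V) | ((Z -> (Z -> V)) & ~(Z -> (V -> Z))))) = ~True = False
~~((~((~(V -> ~(V & Z)) | (V & Z)) | V) -> ~~((V | Z) -> Z)) -> ((Z -> V) | ((Z -> (Z -> V)) & ~(Z -> (V -> Z))))) = ~False = True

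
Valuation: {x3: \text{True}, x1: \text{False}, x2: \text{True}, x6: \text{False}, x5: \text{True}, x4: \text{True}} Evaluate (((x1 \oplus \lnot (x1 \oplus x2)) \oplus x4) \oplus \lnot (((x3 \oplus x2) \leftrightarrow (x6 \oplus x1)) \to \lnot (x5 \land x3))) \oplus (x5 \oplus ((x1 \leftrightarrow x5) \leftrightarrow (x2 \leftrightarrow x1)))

x1 \oplus x2 = \text{False} \oplus \text{True} = \text{True}
\lnot (x1 \oplus x2) = \lnot \text{True} = \text{False}
x1 \oplus \lnot (x1 \oplus x2) = \text{False} \oplus \text{False} = \text{False}
(x1 \oplus \lnot (x1 \oplus x2)) \oplus x4 = \text{False} \oplus \text{True} = \text{True}
x3 \oplus x2 = \text{True} \oplus \text{True} = \text{False}
x6 \oplus x1 = \text{False} \oplus \text{False} = \text{False}
(x3 \oplus x2) \leftrightarrow (x6 \oplus x1) = \text{False} \leftrightarrow \text{False} = \text{True}
x5 \land x3 = \text{True} \land \text{True} = \text{True}
\lnot (x5 \land x3) = \lnot \text{True} = \text{False}
((x3 \oplus x2) \leftrightarrow (x6 \oplus x1)) \to \lnot (x5 \land x3) = \text{True} \to \text{False} = \text{False}
\lnot (((x3 \oplus x2) \leftrightarrow (x6 \oplus x1)) \to \lnot (x5 \land x3)) = \lnot \text{False} = \text{True}
((x1 \oplus \lnot (x1 \oplus x2)) \oplus x4) \oplus \lnot (((x3 \oplus x2) \leftrightarrow (x6 \oplus x1)) \to \lnot (x5 \land x3)) = \text{True} \oplus \text{True} = \text{False}
x1 \leftrightarrow x5 = \text{False} \leftrightarrow \text{True} = \text{False}
x2 \leftrightarrow x1 = \text{True} \leftrightarrow \text{False} = \text{False}
(x1 \leftrightarrow x5) \leftrightarrow (x2 \leftrightarrow x1) = \text{False} \leftrightarrow \text{False} = \text{True}
x5 \oplus ((x1 \leftrightarrow x5) \leftrightarrow (x2 \leftrightarrow x1)) = \text{True} \oplus \text{True} = \text{False}
(((x1 \oplus \lnot (x1 \oplus x2)) \oplus x4) \oplus \lnot (((x3 \oplus x2) \leftrightarrow (x6 \oplus x1)) \to \lnot (x5 \land x3))) \oplus (x5 \oplus ((x1 \leftrightarrow x5) \leftrightarrow (x2 \leftrightarrow x1))) = \text{False} \oplus \text{False} = \text{False}

\text{False}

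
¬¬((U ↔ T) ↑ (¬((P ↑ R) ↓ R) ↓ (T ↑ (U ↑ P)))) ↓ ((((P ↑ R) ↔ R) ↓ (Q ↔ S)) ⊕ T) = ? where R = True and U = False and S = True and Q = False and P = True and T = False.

False

U ↔ T = False ↔ False = True
P ↑ R = True ↑ True = False
(P ↑ R) ↓ R = False ↓ True = False
¬((P ↑ R) ↓ R) = ¬False = True
U ↑ P = False ↑ True = True
T ↑ (U ↑ P) = False ↑ True = True
¬((P ↑ R) ↓ R) ↓ (T ↑ (U ↑ P)) = True ↓ True = False
(U ↔ T) ↑ (¬((P ↑ R) ↓ R) ↓ (T ↑ (U ↑ P))) = True ↑ False = True
¬((U ↔ T) ↑ (¬((P ↑ R) ↓ R) ↓ (T ↑ (U ↑ P)))) = ¬True = False
¬¬((U ↔ T) ↑ (¬((P ↑ R) ↓ R) ↓ (T ↑ (U ↑ P)))) = ¬False = True
P ↑ R = True ↑ True = False
(P ↑ R) ↔ R = False ↔ True = False
Q ↔ S = False ↔ True = False
((P ↑ R) ↔ R) ↓ (Q ↔ S) = False ↓ False = True
(((P ↑ R) ↔ R) ↓ (Q ↔ S)) ⊕ T = True ⊕ False = True
¬¬((U ↔ T) ↑ (¬((P ↑ R) ↓ R) ↓ (T ↑ (U ↑ P)))) ↓ ((((P ↑ R) ↔ R) ↓ (Q ↔ S)) ⊕ T) = True ↓ True = False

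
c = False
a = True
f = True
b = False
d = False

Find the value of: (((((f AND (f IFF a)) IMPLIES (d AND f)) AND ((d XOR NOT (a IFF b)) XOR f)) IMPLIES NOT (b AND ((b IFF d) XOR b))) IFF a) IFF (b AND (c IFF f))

Substituting c=False, a=True, f=True, b=False, d=False:
f IFF a = True IFF True = True
f AND (f IFF a) = True AND True = True
d AND f = False AND True = False
(f AND (f IFF a)) IMPLIES (d AND f) = True IMPLIES False = False
a IFF b = True IFF False = False
NOT (a IFF b) = NOT False = True
d XOR NOT (a IFF b) = False XOR True = True
(d XOR NOT (a IFF b)) XOR f = True XOR True = False
((f AND (f IFF a)) IMPLIES (d AND f)) AND ((d XOR NOT (a IFF b)) XOR f) = False AND False = False
b IFF d = False IFF False = True
(b IFF d) XOR b = True XOR False = True
b AND ((b IFF d) XOR b) = False AND True = False
NOT (b AND ((b IFF d) XOR b)) = NOT False = True
(((f AND (f IFF a)) IMPLIES (d AND f)) AND ((d XOR NOT (a IFF b)) XOR f)) IMPLIES NOT (b AND ((b IFF d) XOR b)) = False IMPLIES True = True
((((f AND (f IFF a)) IMPLIES (d AND f)) AND ((d XOR NOT (a IFF b)) XOR f)) IMPLIES NOT (b AND ((b IFF d) XOR b))) IFF a = True IFF True = True
c IFF f = False IFF True = False
b AND (c IFF f) = False AND False = False
(((((f AND (f IFF a)) IMPLIES (d AND f)) AND ((d XOR NOT (a IFF b)) XOR f)) IMPLIES NOT (b AND ((b IFF d) XOR b))) IFF a) IFF (b AND (c IFF f)) = True IFF False = False

False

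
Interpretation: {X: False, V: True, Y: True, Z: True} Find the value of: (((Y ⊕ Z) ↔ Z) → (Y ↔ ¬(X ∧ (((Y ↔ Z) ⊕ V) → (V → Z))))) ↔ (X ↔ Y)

Y ⊕ Z = True ⊕ True = False
(Y ⊕ Z) ↔ Z = False ↔ True = False
Y ↔ Z = True ↔ True = True
(Y ↔ Z) ⊕ V = True ⊕ True = False
V → Z = True → True = True
((Y ↔ Z) ⊕ V) → (V → Z) = False → True = True
X ∧ (((Y ↔ Z) ⊕ V) → (V → Z)) = False ∧ True = False
¬(X ∧ (((Y ↔ Z) ⊕ V) → (V → Z))) = ¬False = True
Y ↔ ¬(X ∧ (((Y ↔ Z) ⊕ V) → (V → Z))) = True ↔ True = True
((Y ⊕ Z) ↔ Z) → (Y ↔ ¬(X ∧ (((Y ↔ Z) ⊕ V) → (V → Z)))) = False → True = True
X ↔ Y = False ↔ True = False
(((Y ⊕ Z) ↔ Z) → (Y ↔ ¬(X ∧ (((Y ↔ Z) ⊕ V) → (V → Z))))) ↔ (X ↔ Y) = True ↔ False = False

False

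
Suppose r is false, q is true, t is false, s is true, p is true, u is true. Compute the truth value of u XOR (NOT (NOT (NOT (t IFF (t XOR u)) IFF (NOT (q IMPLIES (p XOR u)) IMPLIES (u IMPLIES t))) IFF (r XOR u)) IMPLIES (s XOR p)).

t XOR u = false XOR true = true
t IFF (t XOR u) = false IFF true = false
NOT (t IFF (t XOR u)) = NOT false = true
p XOR u = true XOR true = false
q IMPLIES (p XOR u) = true IMPLIES false = false
NOT (q IMPLIES (p XOR u)) = NOT false = true
u IMPLIES t = true IMPLIES false = false
NOT (q IMPLIES (p XOR u)) IMPLIES (u IMPLIES t) = true IMPLIES false = false
NOT (t IFF (t XOR u)) IFF (NOT (q IMPLIES (p XOR u)) IMPLIES (u IMPLIES t)) = true IFF false = false
NOT (NOT (t IFF (t XOR u)) IFF (NOT (q IMPLIES (p XOR u)) IMPLIES (u IMPLIES t))) = NOT false = true
r XOR u = false XOR true = true
NOT (NOT (t IFF (t XOR u)) IFF (NOT (q IMPLIES (p XOR u)) IMPLIES (u IMPLIES t))) IFF (r XOR u) = true IFF true = true
NOT (NOT (NOT (t IFF (t XOR u)) IFF (NOT (q IMPLIES (p XOR u)) IMPLIES (u IMPLIES t))) IFF (r XOR u)) = NOT true = false
s XOR p = true XOR true = false
NOT (NOT (NOT (t IFF (t XOR u)) IFF (NOT (q IMPLIES (p XOR u)) IMPLIES (u IMPLIES t))) IFF (r XOR u)) IMPLIES (s XOR p) = false IMPLIES false = true
u XOR (NOT (NOT (NOT (t IFF (t XOR u)) IFF (NOT (q IMPLIES (p XOR u)) IMPLIES (u IMPLIES t))) IFF (r XOR u)) IMPLIES (s XOR p)) = true XOR true = false

false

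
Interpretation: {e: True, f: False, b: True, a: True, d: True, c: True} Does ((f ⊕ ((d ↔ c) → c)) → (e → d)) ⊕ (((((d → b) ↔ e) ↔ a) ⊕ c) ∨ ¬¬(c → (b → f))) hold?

True

Substituting e=True, f=False, b=True, a=True, d=True, c=True:
d ↔ c = True ↔ True = True
(d ↔ c) → c = True → True = True
f ⊕ ((d ↔ c) → c) = False ⊕ True = True
e → d = True → True = True
(f ⊕ ((d ↔ c) → c)) → (e → d) = True → True = True
d → b = True → True = True
(d → b) ↔ e = True ↔ True = True
((d → b) ↔ e) ↔ a = True ↔ True = True
(((d → b) ↔ e) ↔ a) ⊕ c = True ⊕ True = False
b → f = True → False = False
c → (b → f) = True → False = False
¬(c → (b → f)) = ¬False = True
¬¬(c → (b → f)) = ¬True = False
((((d → b) ↔ e) ↔ a) ⊕ c) ∨ ¬¬(c → (b → f)) = False ∨ False = False
((f ⊕ ((d ↔ c) → c)) → (e → d)) ⊕ (((((d → b) ↔ e) ↔ a) ⊕ c) ∨ ¬¬(c → (b → f))) = True ⊕ False = True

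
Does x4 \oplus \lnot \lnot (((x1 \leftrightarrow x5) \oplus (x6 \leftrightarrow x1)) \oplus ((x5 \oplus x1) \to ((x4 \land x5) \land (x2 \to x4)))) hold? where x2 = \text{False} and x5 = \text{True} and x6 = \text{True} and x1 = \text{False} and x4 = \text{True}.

x1 \leftrightarrow x5 = \text{False} \leftrightarrow \text{True} = \text{False}
x6 \leftrightarrow x1 = \text{True} \leftrightarrow \text{False} = \text{False}
(x1 \leftrightarrow x5) \oplus (x6 \leftrightarrow x1) = \text{False} \oplus \text{False} = \text{False}
x5 \oplus x1 = \text{True} \oplus \text{False} = \text{True}
x4 \land x5 = \text{True} \land \text{True} = \text{True}
x2 \to x4 = \text{False} \to \text{True} = \text{True}
(x4 \land x5) \land (x2 \to x4) = \text{True} \land \text{True} = \text{True}
(x5 \oplus x1) \to ((x4 \land x5) \land (x2 \to x4)) = \text{True} \to \text{True} = \text{True}
((x1 \leftrightarrow x5) \oplus (x6 \leftrightarrow x1)) \oplus ((x5 \oplus x1) \to ((x4 \land x5) \land (x2 \to x4))) = \text{False} \oplus \text{True} = \text{True}
\lnot (((x1 \leftrightarrow x5) \oplus (x6 \leftrightarrow x1)) \oplus ((x5 \oplus x1) \to ((x4 \land x5) \land (x2 \to x4)))) = \lnot \text{True} = \text{False}
\lnot \lnot (((x1 \leftrightarrow x5) \oplus (x6 \leftrightarrow x1)) \oplus ((x5 \oplus x1) \to ((x4 \land x5) \land (x2 \to x4)))) = \lnot \text{False} = \text{True}
x4 \oplus \lnot \lnot (((x1 \leftrightarrow x5) \oplus (x6 \leftrightarrow x1)) \oplus ((x5 \oplus x1) \to ((x4 \land x5) \land (x2 \to x4)))) = \text{True} \oplus \text{True} = \text{False}

\text{False}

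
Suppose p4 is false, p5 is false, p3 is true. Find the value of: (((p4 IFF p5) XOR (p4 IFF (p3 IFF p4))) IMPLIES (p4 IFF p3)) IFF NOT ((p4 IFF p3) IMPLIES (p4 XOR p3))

F

Substituting p4=F, p5=F, p3=T:
p4 IFF p5 = F IFF F = T
p3 IFF p4 = T IFF F = F
p4 IFF (p3 IFF p4) = F IFF F = T
(p4 IFF p5) XOR (p4 IFF (p3 IFF p4)) = T XOR T = F
p4 IFF p3 = F IFF T = F
((p4 IFF p5) XOR (p4 IFF (p3 IFF p4))) IMPLIES (p4 IFF p3) = F IMPLIES F = T
p4 IFF p3 = F IFF T = F
p4 XOR p3 = F XOR T = T
(p4 IFF p3) IMPLIES (p4 XOR p3) = F IMPLIES T = T
NOT ((p4 IFF p3) IMPLIES (p4 XOR p3)) = NOT T = F
(((p4 IFF p5) XOR (p4 IFF (p3 IFF p4))) IMPLIES (p4 IFF p3)) IFF NOT ((p4 IFF p3) IMPLIES (p4 XOR p3)) = T IFF F = F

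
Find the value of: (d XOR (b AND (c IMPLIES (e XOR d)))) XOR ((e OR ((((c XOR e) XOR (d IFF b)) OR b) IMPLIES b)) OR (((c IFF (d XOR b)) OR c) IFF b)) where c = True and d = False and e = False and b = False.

True

Substituting c=True, d=False, e=False, b=False:
e XOR d = False XOR False = False
c IMPLIES (e XOR d) = True IMPLIES False = False
b AND (c IMPLIES (e XOR d)) = False AND False = False
d XOR (b AND (c IMPLIES (e XOR d))) = False XOR False = False
c XOR e = True XOR False = True
d IFF b = False IFF False = True
(c XOR e) XOR (d IFF b) = True XOR True = False
((c XOR e) XOR (d IFF b)) OR b = False OR False = False
(((c XOR e) XOR (d IFF b)) OR b) IMPLIES b = False IMPLIES False = True
e OR ((((c XOR e) XOR (d IFF b)) OR b) IMPLIES b) = False OR True = True
d XOR b = False XOR False = False
c IFF (d XOR b) = True IFF False = False
(c IFF (d XOR b)) OR c = False OR True = True
((c IFF (d XOR b)) OR c) IFF b = True IFF False = False
(e OR ((((c XOR e) XOR (d IFF b)) OR b) IMPLIES b)) OR (((c IFF (d XOR b)) OR c) IFF b) = True OR False = True
(d XOR (b AND (c IMPLIES (e XOR d)))) XOR ((e OR ((((c XOR e) XOR (d IFF b)) OR b) IMPLIES b)) OR (((c IFF (d XOR b)) OR c) IFF b)) = False XOR True = True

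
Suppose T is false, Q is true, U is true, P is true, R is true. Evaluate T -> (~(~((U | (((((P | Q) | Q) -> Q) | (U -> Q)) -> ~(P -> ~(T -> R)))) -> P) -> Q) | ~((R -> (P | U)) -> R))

1

P | Q = 1 | 1 = 1
(P | Q) | Q = 1 | 1 = 1
((P | Q) | Q) -> Q = 1 -> 1 = 1
U -> Q = 1 -> 1 = 1
(((P | Q) | Q) -> Q) | (U -> Q) = 1 | 1 = 1
T -> R = 0 -> 1 = 1
~(T -> R) = ~1 = 0
P -> ~(T -> R) = 1 -> 0 = 0
~(P -> ~(T -> R)) = ~0 = 1
((((P | Q) | Q) -> Q) | (U -> Q)) -> ~(P -> ~(T -> R)) = 1 -> 1 = 1
U | (((((P | Q) | Q) -> Q) | (U -> Q)) -> ~(P -> ~(T -> R))) = 1 | 1 = 1
(U | (((((P | Q) | Q) -> Q) | (U -> Q)) -> ~(P -> ~(T -> R)))) -> P = 1 -> 1 = 1
~((U | (((((P | Q) | Q) -> Q) | (U -> Q)) -> ~(P -> ~(T -> R)))) -> P) = ~1 = 0
~((U | (((((P | Q) | Q) -> Q) | (U -> Q)) -> ~(P -> ~(T -> R)))) -> P) -> Q = 0 -> 1 = 1
~(~((U | (((((P | Q) | Q) -> Q) | (U -> Q)) -> ~(P -> ~(T -> R)))) -> P) -> Q) = ~1 = 0
P | U = 1 | 1 = 1
R -> (P | U) = 1 -> 1 = 1
(R -> (P | U)) -> R = 1 -> 1 = 1
~((R -> (P | U)) -> R) = ~1 = 0
~(~((U | (((((P | Q) | Q) -> Q) | (U -> Q)) -> ~(P -> ~(T -> R)))) -> P) -> Q) | ~((R -> (P | U)) -> R) = 0 | 0 = 0
T -> (~(~((U | (((((P | Q) | Q) -> Q) | (U -> Q)) -> ~(P -> ~(T -> R)))) -> P) -> Q) | ~((R -> (P | U)) -> R)) = 0 -> 0 = 1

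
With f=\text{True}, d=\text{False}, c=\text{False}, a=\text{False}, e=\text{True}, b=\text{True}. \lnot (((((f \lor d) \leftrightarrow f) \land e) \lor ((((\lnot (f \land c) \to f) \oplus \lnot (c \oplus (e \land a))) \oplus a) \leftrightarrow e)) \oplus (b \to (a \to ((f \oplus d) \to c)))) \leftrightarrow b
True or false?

f \lor d = \text{True} \lor \text{False} = \text{True}
(f \lor d) \leftrightarrow f = \text{True} \leftrightarrow \text{True} = \text{True}
((f \lor d) \leftrightarrow f) \land e = \text{True} \land \text{True} = \text{True}
f \land c = \text{True} \land \text{False} = \text{False}
\lnot (f \land c) = \lnot \text{False} = \text{True}
\lnot (f \land c) \to f = \text{True} \to \text{True} = \text{True}
e \land a = \text{True} \land \text{False} = \text{False}
c \oplus (e \land a) = \text{False} \oplus \text{False} = \text{False}
\lnot (c \oplus (e \land a)) = \lnot \text{False} = \text{True}
(\lnot (f \land c) \to f) \oplus \lnot (c \oplus (e \land a)) = \text{True} \oplus \text{True} = \text{False}
((\lnot (f \land c) \to f) \oplus \lnot (c \oplus (e \land a))) \oplus a = \text{False} \oplus \text{False} = \text{False}
(((\lnot (f \land c) \to f) \oplus \lnot (c \oplus (e \land a))) \oplus a) \leftrightarrow e = \text{False} \leftrightarrow \text{True} = \text{False}
(((f \lor d) \leftrightarrow f) \land e) \lor ((((\lnot (f \land c) \to f) \oplus \lnot (c \oplus (e \land a))) \oplus a) \leftrightarrow e) = \text{True} \lor \text{False} = \text{True}
f \oplus d = \text{True} \oplus \text{False} = \text{True}
(f \oplus d) \to c = \text{True} \to \text{False} = \text{False}
a \to ((f \oplus d) \to c) = \text{False} \to \text{False} = \text{True}
b \to (a \to ((f \oplus d) \to c)) = \text{True} \to \text{True} = \text{True}
((((f \lor d) \leftrightarrow f) \land e) \lor ((((\lnot (f \land c) \to f) \oplus \lnot (c \oplus (e \land a))) \oplus a) \leftrightarrow e)) \oplus (b \to (a \to ((f \oplus d) \to c))) = \text{True} \oplus \text{True} = \text{False}
\lnot (((((f \lor d) \leftrightarrow f) \land e) \lor ((((\lnot (f \land c) \to f) \oplus \lnot (c \oplus (e \land a))) \oplus a) \leftrightarrow e)) \oplus (b \to (a \to ((f \oplus d) \to c)))) = \lnot \text{False} = \text{True}
\lnot (((((f \lor d) \leftrightarrow f) \land e) \lor ((((\lnot (f \land c) \to f) \oplus \lnot (c \oplus (e \land a))) \oplus a) \leftrightarrow e)) \oplus (b \to (a \to ((f \oplus d) \to c)))) \leftrightarrow b = \text{True} \leftrightarrow \text{True} = \text{True}

\text{True}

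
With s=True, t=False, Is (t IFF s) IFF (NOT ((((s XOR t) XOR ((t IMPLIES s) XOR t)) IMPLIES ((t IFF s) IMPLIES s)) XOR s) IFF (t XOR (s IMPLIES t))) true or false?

t IFF s = False IFF True = False
s XOR t = True XOR False = True
t IMPLIES s = False IMPLIES True = True
(t IMPLIES s) XOR t = True XOR False = True
(s XOR t) XOR ((t IMPLIES s) XOR t) = True XOR True = False
t IFF s = False IFF True = False
(t IFF s) IMPLIES s = False IMPLIES True = True
((s XOR t) XOR ((t IMPLIES s) XOR t)) IMPLIES ((t IFF s) IMPLIES s) = False IMPLIES True = True
(((s XOR t) XOR ((t IMPLIES s) XOR t)) IMPLIES ((t IFF s) IMPLIES s)) XOR s = True XOR True = False
NOT ((((s XOR t) XOR ((t IMPLIES s) XOR t)) IMPLIES ((t IFF s) IMPLIES s)) XOR s) = NOT False = True
s IMPLIES t = True IMPLIES False = False
t XOR (s IMPLIES t) = False XOR False = False
NOT ((((s XOR t) XOR ((t IMPLIES s) XOR t)) IMPLIES ((t IFF s) IMPLIES s)) XOR s) IFF (t XOR (s IMPLIES t)) = True IFF False = False
(t IFF s) IFF (NOT ((((s XOR t) XOR ((t IMPLIES s) XOR t)) IMPLIES ((t IFF s) IMPLIES s)) XOR s) IFF (t XOR (s IMPLIES t))) = False IFF False = True

True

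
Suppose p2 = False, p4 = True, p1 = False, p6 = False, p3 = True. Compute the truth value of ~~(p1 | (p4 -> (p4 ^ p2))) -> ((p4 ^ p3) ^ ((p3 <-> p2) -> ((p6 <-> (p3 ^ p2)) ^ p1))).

p4 ^ p2 = True ^ False = True
p4 -> (p4 ^ p2) = True -> True = True
p1 | (p4 -> (p4 ^ p2)) = False | True = True
~(p1 | (p4 -> (p4 ^ p2))) = ~True = False
~~(p1 | (p4 -> (p4 ^ p2))) = ~False = True
p4 ^ p3 = True ^ True = False
p3 <-> p2 = True <-> False = False
p3 ^ p2 = True ^ False = True
p6 <-> (p3 ^ p2) = False <-> True = False
(p6 <-> (p3 ^ p2)) ^ p1 = False ^ False = False
(p3 <-> p2) -> ((p6 <-> (p3 ^ p2)) ^ p1) = False -> False = True
(p4 ^ p3) ^ ((p3 <-> p2) -> ((p6 <-> (p3 ^ p2)) ^ p1)) = False ^ True = True
~~(p1 | (p4 -> (p4 ^ p2))) -> ((p4 ^ p3) ^ ((p3 <-> p2) -> ((p6 <-> (p3 ^ p2)) ^ p1))) = True -> True = True

True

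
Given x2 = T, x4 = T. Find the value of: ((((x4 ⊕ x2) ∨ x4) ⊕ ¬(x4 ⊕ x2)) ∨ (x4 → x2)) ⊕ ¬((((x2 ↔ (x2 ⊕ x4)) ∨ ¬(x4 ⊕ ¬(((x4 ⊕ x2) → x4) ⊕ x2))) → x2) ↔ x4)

T

Substituting x2=T, x4=T:
x4 ⊕ x2 = T ⊕ T = F
(x4 ⊕ x2) ∨ x4 = F ∨ T = T
x4 ⊕ x2 = T ⊕ T = F
¬(x4 ⊕ x2) = ¬F = T
((x4 ⊕ x2) ∨ x4) ⊕ ¬(x4 ⊕ x2) = T ⊕ T = F
x4 → x2 = T → T = T
(((x4 ⊕ x2) ∨ x4) ⊕ ¬(x4 ⊕ x2)) ∨ (x4 → x2) = F ∨ T = T
x2 ⊕ x4 = T ⊕ T = F
x2 ↔ (x2 ⊕ x4) = T ↔ F = F
x4 ⊕ x2 = T ⊕ T = F
(x4 ⊕ x2) → x4 = F → T = T
((x4 ⊕ x2) → x4) ⊕ x2 = T ⊕ T = F
¬(((x4 ⊕ x2) → x4) ⊕ x2) = ¬F = T
x4 ⊕ ¬(((x4 ⊕ x2) → x4) ⊕ x2) = T ⊕ T = F
¬(x4 ⊕ ¬(((x4 ⊕ x2) → x4) ⊕ x2)) = ¬F = T
(x2 ↔ (x2 ⊕ x4)) ∨ ¬(x4 ⊕ ¬(((x4 ⊕ x2) → x4) ⊕ x2)) = F ∨ T = T
((x2 ↔ (x2 ⊕ x4)) ∨ ¬(x4 ⊕ ¬(((x4 ⊕ x2) → x4) ⊕ x2))) → x2 = T → T = T
(((x2 ↔ (x2 ⊕ x4)) ∨ ¬(x4 ⊕ ¬(((x4 ⊕ x2) → x4) ⊕ x2))) → x2) ↔ x4 = T ↔ T = T
¬((((x2 ↔ (x2 ⊕ x4)) ∨ ¬(x4 ⊕ ¬(((x4 ⊕ x2) → x4) ⊕ x2))) → x2) ↔ x4) = ¬T = F
((((x4 ⊕ x2) ∨ x4) ⊕ ¬(x4 ⊕ x2)) ∨ (x4 → x2)) ⊕ ¬((((x2 ↔ (x2 ⊕ x4)) ∨ ¬(x4 ⊕ ¬(((x4 ⊕ x2) → x4) ⊕ x2))) → x2) ↔ x4) = T ⊕ F = T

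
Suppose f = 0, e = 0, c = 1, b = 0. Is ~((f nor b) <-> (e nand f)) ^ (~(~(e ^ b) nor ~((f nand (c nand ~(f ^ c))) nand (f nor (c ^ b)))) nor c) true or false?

f nor b = 0 nor 0 = 1
e nand f = 0 nand 0 = 1
(f nor b) <-> (e nand f) = 1 <-> 1 = 1
~((f nor b) <-> (e nand f)) = ~1 = 0
e ^ b = 0 ^ 0 = 0
~(e ^ b) = ~0 = 1
f ^ c = 0 ^ 1 = 1
~(f ^ c) = ~1 = 0
c nand ~(f ^ c) = 1 nand 0 = 1
f nand (c nand ~(f ^ c)) = 0 nand 1 = 1
c ^ b = 1 ^ 0 = 1
f nor (c ^ b) = 0 nor 1 = 0
(f nand (c nand ~(f ^ c))) nand (f nor (c ^ b)) = 1 nand 0 = 1
~((f nand (c nand ~(f ^ c))) nand (f nor (c ^ b))) = ~1 = 0
~(e ^ b) nor ~((f nand (c nand ~(f ^ c))) nand (f nor (c ^ b))) = 1 nor 0 = 0
~(~(e ^ b) nor ~((f nand (c nand ~(f ^ c))) nand (f nor (c ^ b)))) = ~0 = 1
~(~(e ^ b) nor ~((f nand (c nand ~(f ^ c))) nand (f nor (c ^ b)))) nor c = 1 nor 1 = 0
~((f nor b) <-> (e nand f)) ^ (~(~(e ^ b) nor ~((f nand (c nand ~(f ^ c))) nand (f nor (c ^ b)))) nor c) = 0 ^ 0 = 0

0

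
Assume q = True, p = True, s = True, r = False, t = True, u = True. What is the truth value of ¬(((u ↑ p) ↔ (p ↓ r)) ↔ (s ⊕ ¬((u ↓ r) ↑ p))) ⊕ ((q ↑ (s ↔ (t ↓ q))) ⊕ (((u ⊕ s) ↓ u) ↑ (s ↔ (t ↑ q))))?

False

u ↑ p = True ↑ True = False
p ↓ r = True ↓ False = False
(u ↑ p) ↔ (p ↓ r) = False ↔ False = True
u ↓ r = True ↓ False = False
(u ↓ r) ↑ p = False ↑ True = True
¬((u ↓ r) ↑ p) = ¬True = False
s ⊕ ¬((u ↓ r) ↑ p) = True ⊕ False = True
((u ↑ p) ↔ (p ↓ r)) ↔ (s ⊕ ¬((u ↓ r) ↑ p)) = True ↔ True = True
¬(((u ↑ p) ↔ (p ↓ r)) ↔ (s ⊕ ¬((u ↓ r) ↑ p))) = ¬True = False
t ↓ q = True ↓ True = False
s ↔ (t ↓ q) = True ↔ False = False
q ↑ (s ↔ (t ↓ q)) = True ↑ False = True
u ⊕ s = True ⊕ True = False
(u ⊕ s) ↓ u = False ↓ True = False
t ↑ q = True ↑ True = False
s ↔ (t ↑ q) = True ↔ False = False
((u ⊕ s) ↓ u) ↑ (s ↔ (t ↑ q)) = False ↑ False = True
(q ↑ (s ↔ (t ↓ q))) ⊕ (((u ⊕ s) ↓ u) ↑ (s ↔ (t ↑ q))) = True ⊕ True = False
¬(((u ↑ p) ↔ (p ↓ r)) ↔ (s ⊕ ¬((u ↓ r) ↑ p))) ⊕ ((q ↑ (s ↔ (t ↓ q))) ⊕ (((u ⊕ s) ↓ u) ↑ (s ↔ (t ↑ q)))) = False ⊕ False = False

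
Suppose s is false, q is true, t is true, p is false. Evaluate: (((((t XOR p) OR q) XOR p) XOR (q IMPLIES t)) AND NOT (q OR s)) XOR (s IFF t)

false

Substituting s=false, q=true, t=true, p=false:
t XOR p = true XOR false = true
(t XOR p) OR q = true OR true = true
((t XOR p) OR q) XOR p = true XOR false = true
q IMPLIES t = true IMPLIES true = true
(((t XOR p) OR q) XOR p) XOR (q IMPLIES t) = true XOR true = false
q OR s = true OR false = true
NOT (q OR s) = NOT true = false
((((t XOR p) OR q) XOR p) XOR (q IMPLIES t)) AND NOT (q OR s) = false AND false = false
s IFF t = false IFF true = false
(((((t XOR p) OR q) XOR p) XOR (q IMPLIES t)) AND NOT (q OR s)) XOR (s IFF t) = false XOR false = false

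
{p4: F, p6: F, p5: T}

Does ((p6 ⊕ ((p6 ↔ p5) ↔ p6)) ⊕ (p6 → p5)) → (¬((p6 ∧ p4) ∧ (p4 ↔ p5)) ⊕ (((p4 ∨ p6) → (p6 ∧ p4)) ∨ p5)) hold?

Substituting p4=F, p6=F, p5=T:
p6 ↔ p5 = F ↔ T = F
(p6 ↔ p5) ↔ p6 = F ↔ F = T
p6 ⊕ ((p6 ↔ p5) ↔ p6) = F ⊕ T = T
p6 → p5 = F → T = T
(p6 ⊕ ((p6 ↔ p5) ↔ p6)) ⊕ (p6 → p5) = T ⊕ T = F
p6 ∧ p4 = F ∧ F = F
p4 ↔ p5 = F ↔ T = F
(p6 ∧ p4) ∧ (p4 ↔ p5) = F ∧ F = F
¬((p6 ∧ p4) ∧ (p4 ↔ p5)) = ¬F = T
p4 ∨ p6 = F ∨ F = F
p6 ∧ p4 = F ∧ F = F
(p4 ∨ p6) → (p6 ∧ p4) = F → F = T
((p4 ∨ p6) → (p6 ∧ p4)) ∨ p5 = T ∨ T = T
¬((p6 ∧ p4) ∧ (p4 ↔ p5)) ⊕ (((p4 ∨ p6) → (p6 ∧ p4)) ∨ p5) = T ⊕ T = F
((p6 ⊕ ((p6 ↔ p5) ↔ p6)) ⊕ (p6 → p5)) → (¬((p6 ∧ p4) ∧ (p4 ↔ p5)) ⊕ (((p4 ∨ p6) → (p6 ∧ p4)) ∨ p5)) = F → F = T

T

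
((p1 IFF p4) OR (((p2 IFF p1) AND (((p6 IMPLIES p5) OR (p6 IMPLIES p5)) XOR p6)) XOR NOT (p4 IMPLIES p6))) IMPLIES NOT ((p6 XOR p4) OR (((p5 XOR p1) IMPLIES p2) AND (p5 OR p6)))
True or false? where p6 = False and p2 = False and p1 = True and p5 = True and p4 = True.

p1 IFF p4 = True IFF True = True
p2 IFF p1 = False IFF True = False
p6 IMPLIES p5 = False IMPLIES True = True
p6 IMPLIES p5 = False IMPLIES True = True
(p6 IMPLIES p5) OR (p6 IMPLIES p5) = True OR True = True
((p6 IMPLIES p5) OR (p6 IMPLIES p5)) XOR p6 = True XOR False = True
(p2 IFF p1) AND (((p6 IMPLIES p5) OR (p6 IMPLIES p5)) XOR p6) = False AND True = False
p4 IMPLIES p6 = True IMPLIES False = False
NOT (p4 IMPLIES p6) = NOT False = True
((p2 IFF p1) AND (((p6 IMPLIES p5) OR (p6 IMPLIES p5)) XOR p6)) XOR NOT (p4 IMPLIES p6) = False XOR True = True
(p1 IFF p4) OR (((p2 IFF p1) AND (((p6 IMPLIES p5) OR (p6 IMPLIES p5)) XOR p6)) XOR NOT (p4 IMPLIES p6)) = True OR True = True
p6 XOR p4 = False XOR True = True
p5 XOR p1 = True XOR True = False
(p5 XOR p1) IMPLIES p2 = False IMPLIES False = True
p5 OR p6 = True OR False = True
((p5 XOR p1) IMPLIES p2) AND (p5 OR p6) = True AND True = True
(p6 XOR p4) OR (((p5 XOR p1) IMPLIES p2) AND (p5 OR p6)) = True OR True = True
NOT ((p6 XOR p4) OR (((p5 XOR p1) IMPLIES p2) AND (p5 OR p6))) = NOT True = False
((p1 IFF p4) OR (((p2 IFF p1) AND (((p6 IMPLIES p5) OR (p6 IMPLIES p5)) XOR p6)) XOR NOT (p4 IMPLIES p6))) IMPLIES NOT ((p6 XOR p4) OR (((p5 XOR p1) IMPLIES p2) AND (p5 OR p6))) = True IMPLIES False = False

False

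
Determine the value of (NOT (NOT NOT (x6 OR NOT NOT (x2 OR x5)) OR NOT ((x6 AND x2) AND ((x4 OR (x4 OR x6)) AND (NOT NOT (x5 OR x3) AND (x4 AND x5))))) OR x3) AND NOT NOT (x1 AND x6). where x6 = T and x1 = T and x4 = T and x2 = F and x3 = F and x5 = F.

x2 OR x5 = F OR F = F
NOT (x2 OR x5) = NOT F = T
NOT NOT (x2 OR x5) = NOT T = F
x6 OR NOT NOT (x2 OR x5) = T OR F = T
NOT (x6 OR NOT NOT (x2 OR x5)) = NOT T = F
NOT NOT (x6 OR NOT NOT (x2 OR x5)) = NOT F = T
x6 AND x2 = T AND F = F
x4 OR x6 = T OR T = T
x4 OR (x4 OR x6) = T OR T = T
x5 OR x3 = F OR F = F
NOT (x5 OR x3) = NOT F = T
NOT NOT (x5 OR x3) = NOT T = F
x4 AND x5 = T AND F = F
NOT NOT (x5 OR x3) AND (x4 AND x5) = F AND F = F
(x4 OR (x4 OR x6)) AND (NOT NOT (x5 OR x3) AND (x4 AND x5)) = T AND F = F
(x6 AND x2) AND ((x4 OR (x4 OR x6)) AND (NOT NOT (x5 OR x3) AND (x4 AND x5))) = F AND F = F
NOT ((x6 AND x2) AND ((x4 OR (x4 OR x6)) AND (NOT NOT (x5 OR x3) AND (x4 AND x5)))) = NOT F = T
NOT NOT (x6 OR NOT NOT (x2 OR x5)) OR NOT ((x6 AND x2) AND ((x4 OR (x4 OR x6)) AND (NOT NOT (x5 OR x3) AND (x4 AND x5)))) = T OR T = T
NOT (NOT NOT (x6 OR NOT NOT (x2 OR x5)) OR NOT ((x6 AND x2) AND ((x4 OR (x4 OR x6)) AND (NOT NOT (x5 OR x3) AND (x4 AND x5))))) = NOT T = F
NOT (NOT NOT (x6 OR NOT NOT (x2 OR x5)) OR NOT ((x6 AND x2) AND ((x4 OR (x4 OR x6)) AND (NOT NOT (x5 OR x3) AND (x4 AND x5))))) OR x3 = F OR F = F
x1 AND x6 = T AND T = T
NOT (x1 AND x6) = NOT T = F
NOT NOT (x1 AND x6) = NOT F = T
(NOT (NOT NOT (x6 OR NOT NOT (x2 OR x5)) OR NOT ((x6 AND x2) AND ((x4 OR (x4 OR x6)) AND (NOT NOT (x5 OR x3) AND (x4 AND x5))))) OR x3) AND NOT NOT (x1 AND x6) = F AND T = F

F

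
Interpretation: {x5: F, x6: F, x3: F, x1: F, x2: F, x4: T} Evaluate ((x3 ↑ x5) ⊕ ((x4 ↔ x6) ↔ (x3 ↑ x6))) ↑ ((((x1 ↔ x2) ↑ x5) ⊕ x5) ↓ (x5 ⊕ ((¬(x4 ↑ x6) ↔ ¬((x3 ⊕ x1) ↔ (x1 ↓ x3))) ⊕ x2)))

T

x3 ↑ x5 = F ↑ F = T
x4 ↔ x6 = T ↔ F = F
x3 ↑ x6 = F ↑ F = T
(x4 ↔ x6) ↔ (x3 ↑ x6) = F ↔ T = F
(x3 ↑ x5) ⊕ ((x4 ↔ x6) ↔ (x3 ↑ x6)) = T ⊕ F = T
x1 ↔ x2 = F ↔ F = T
(x1 ↔ x2) ↑ x5 = T ↑ F = T
((x1 ↔ x2) ↑ x5) ⊕ x5 = T ⊕ F = T
x4 ↑ x6 = T ↑ F = T
¬(x4 ↑ x6) = ¬T = F
x3 ⊕ x1 = F ⊕ F = F
x1 ↓ x3 = F ↓ F = T
(x3 ⊕ x1) ↔ (x1 ↓ x3) = F ↔ T = F
¬((x3 ⊕ x1) ↔ (x1 ↓ x3)) = ¬F = T
¬(x4 ↑ x6) ↔ ¬((x3 ⊕ x1) ↔ (x1 ↓ x3)) = F ↔ T = F
(¬(x4 ↑ x6) ↔ ¬((x3 ⊕ x1) ↔ (x1 ↓ x3))) ⊕ x2 = F ⊕ F = F
x5 ⊕ ((¬(x4 ↑ x6) ↔ ¬((x3 ⊕ x1) ↔ (x1 ↓ x3))) ⊕ x2) = F ⊕ F = F
(((x1 ↔ x2) ↑ x5) ⊕ x5) ↓ (x5 ⊕ ((¬(x4 ↑ x6) ↔ ¬((x3 ⊕ x1) ↔ (x1 ↓ x3))) ⊕ x2)) = T ↓ F = F
((x3 ↑ x5) ⊕ ((x4 ↔ x6) ↔ (x3 ↑ x6))) ↑ ((((x1 ↔ x2) ↑ x5) ⊕ x5) ↓ (x5 ⊕ ((¬(x4 ↑ x6) ↔ ¬((x3 ⊕ x1) ↔ (x1 ↓ x3))) ⊕ x2))) = T ↑ F = T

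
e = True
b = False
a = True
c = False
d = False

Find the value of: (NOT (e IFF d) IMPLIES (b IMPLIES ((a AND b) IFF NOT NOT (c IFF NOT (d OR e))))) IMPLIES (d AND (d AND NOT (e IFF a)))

False

e IFF d = True IFF False = False
NOT (e IFF d) = NOT False = True
a AND b = True AND False = False
d OR e = False OR True = True
NOT (d OR e) = NOT True = False
c IFF NOT (d OR e) = False IFF False = True
NOT (c IFF NOT (d OR e)) = NOT True = False
NOT NOT (c IFF NOT (d OR e)) = NOT False = True
(a AND b) IFF NOT NOT (c IFF NOT (d OR e)) = False IFF True = False
b IMPLIES ((a AND b) IFF NOT NOT (c IFF NOT (d OR e))) = False IMPLIES False = True
NOT (e IFF d) IMPLIES (b IMPLIES ((a AND b) IFF NOT NOT (c IFF NOT (d OR e)))) = True IMPLIES True = True
e IFF a = True IFF True = True
NOT (e IFF a) = NOT True = False
d AND NOT (e IFF a) = False AND False = False
d AND (d AND NOT (e IFF a)) = False AND False = False
(NOT (e IFF d) IMPLIES (b IMPLIES ((a AND b) IFF NOT NOT (c IFF NOT (d OR e))))) IMPLIES (d AND (d AND NOT (e IFF a))) = True IMPLIES False = False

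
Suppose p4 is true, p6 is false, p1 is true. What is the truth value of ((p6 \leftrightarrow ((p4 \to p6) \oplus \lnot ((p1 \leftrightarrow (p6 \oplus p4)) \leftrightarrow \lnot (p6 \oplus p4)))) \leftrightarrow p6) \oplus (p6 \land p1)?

\text{True}

p4 \to p6 = \text{True} \to \text{False} = \text{False}
p6 \oplus p4 = \text{False} \oplus \text{True} = \text{True}
p1 \leftrightarrow (p6 \oplus p4) = \text{True} \leftrightarrow \text{True} = \text{True}
p6 \oplus p4 = \text{False} \oplus \text{True} = \text{True}
\lnot (p6 \oplus p4) = \lnot \text{True} = \text{False}
(p1 \leftrightarrow (p6 \oplus p4)) \leftrightarrow \lnot (p6 \oplus p4) = \text{True} \leftrightarrow \text{False} = \text{False}
\lnot ((p1 \leftrightarrow (p6 \oplus p4)) \leftrightarrow \lnot (p6 \oplus p4)) = \lnot \text{False} = \text{True}
(p4 \to p6) \oplus \lnot ((p1 \leftrightarrow (p6 \oplus p4)) \leftrightarrow \lnot (p6 \oplus p4)) = \text{False} \oplus \text{True} = \text{True}
p6 \leftrightarrow ((p4 \to p6) \oplus \lnot ((p1 \leftrightarrow (p6 \oplus p4)) \leftrightarrow \lnot (p6 \oplus p4))) = \text{False} \leftrightarrow \text{True} = \text{False}
(p6 \leftrightarrow ((p4 \to p6) \oplus \lnot ((p1 \leftrightarrow (p6 \oplus p4)) \leftrightarrow \lnot (p6 \oplus p4)))) \leftrightarrow p6 = \text{False} \leftrightarrow \text{False} = \text{True}
p6 \land p1 = \text{False} \land \text{True} = \text{False}
((p6 \leftrightarrow ((p4 \to p6) \oplus \lnot ((p1 \leftrightarrow (p6 \oplus p4)) \leftrightarrow \lnot (p6 \oplus p4)))) \leftrightarrow p6) \oplus (p6 \land p1) = \text{True} \oplus \text{False} = \text{True}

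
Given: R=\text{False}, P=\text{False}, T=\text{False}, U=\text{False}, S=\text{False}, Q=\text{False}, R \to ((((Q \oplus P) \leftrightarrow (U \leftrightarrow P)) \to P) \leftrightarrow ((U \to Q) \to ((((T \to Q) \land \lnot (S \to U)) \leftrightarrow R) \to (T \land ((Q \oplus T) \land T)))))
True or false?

\text{True}

Substituting R=\text{False}, P=\text{False}, T=\text{False}, U=\text{False}, S=\text{False}, Q=\text{False}:
Q \oplus P = \text{False} \oplus \text{False} = \text{False}
U \leftrightarrow P = \text{False} \leftrightarrow \text{False} = \text{True}
(Q \oplus P) \leftrightarrow (U \leftrightarrow P) = \text{False} \leftrightarrow \text{True} = \text{False}
((Q \oplus P) \leftrightarrow (U \leftrightarrow P)) \to P = \text{False} \to \text{False} = \text{True}
U \to Q = \text{False} \to \text{False} = \text{True}
T \to Q = \text{False} \to \text{False} = \text{True}
S \to U = \text{False} \to \text{False} = \text{True}
\lnot (S \to U) = \lnot \text{True} = \text{False}
(T \to Q) \land \lnot (S \to U) = \text{True} \land \text{False} = \text{False}
((T \to Q) \land \lnot (S \to U)) \leftrightarrow R = \text{False} \leftrightarrow \text{False} = \text{True}
Q \oplus T = \text{False} \oplus \text{False} = \text{False}
(Q \oplus T) \land T = \text{False} \land \text{False} = \text{False}
T \land ((Q \oplus T) \land T) = \text{False} \land \text{False} = \text{False}
(((T \to Q) \land \lnot (S \to U)) \leftrightarrow R) \to (T \land ((Q \oplus T) \land T)) = \text{True} \to \text{False} = \text{False}
(U \to Q) \to ((((T \to Q) \land \lnot (S \to U)) \leftrightarrow R) \to (T \land ((Q \oplus T) \land T))) = \text{True} \to \text{False} = \text{False}
(((Q \oplus P) \leftrightarrow (U \leftrightarrow P)) \to P) \leftrightarrow ((U \to Q) \to ((((T \to Q) \land \lnot (S \to U)) \leftrightarrow R) \to (T \land ((Q \oplus T) \land T)))) = \text{True} \leftrightarrow \text{False} = \text{False}
R \to ((((Q \oplus P) \leftrightarrow (U \leftrightarrow P)) \to P) \leftrightarrow ((U \to Q) \to ((((T \to Q) \land \lnot (S \to U)) \leftrightarrow R) \to (T \land ((Q \oplus T) \land T))))) = \text{False} \to \text{False} = \text{True}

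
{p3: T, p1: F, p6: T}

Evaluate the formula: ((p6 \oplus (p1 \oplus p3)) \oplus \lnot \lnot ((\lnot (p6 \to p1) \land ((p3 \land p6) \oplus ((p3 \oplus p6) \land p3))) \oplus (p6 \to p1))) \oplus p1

T

p1 \oplus p3 = F \oplus T = T
p6 \oplus (p1 \oplus p3) = T \oplus T = F
p6 \to p1 = T \to F = F
\lnot (p6 \to p1) = \lnot F = T
p3 \land p6 = T \land T = T
p3 \oplus p6 = T \oplus T = F
(p3 \oplus p6) \land p3 = F \land T = F
(p3 \land p6) \oplus ((p3 \oplus p6) \land p3) = T \oplus F = T
\lnot (p6 \to p1) \land ((p3 \land p6) \oplus ((p3 \oplus p6) \land p3)) = T \land T = T
p6 \to p1 = T \to F = F
(\lnot (p6 \to p1) \land ((p3 \land p6) \oplus ((p3 \oplus p6) \land p3))) \oplus (p6 \to p1) = T \oplus F = T
\lnot ((\lnot (p6 \to p1) \land ((p3 \land p6) \oplus ((p3 \oplus p6) \land p3))) \oplus (p6 \to p1)) = \lnot T = F
\lnot \lnot ((\lnot (p6 \to p1) \land ((p3 \land p6) \oplus ((p3 \oplus p6) \land p3))) \oplus (p6 \to p1)) = \lnot F = T
(p6 \oplus (p1 \oplus p3)) \oplus \lnot \lnot ((\lnot (p6 \to p1) \land ((p3 \land p6) \oplus ((p3 \oplus p6) \land p3))) \oplus (p6 \to p1)) = F \oplus T = T
((p6 \oplus (p1 \oplus p3)) \oplus \lnot \lnot ((\lnot (p6 \to p1) \land ((p3 \land p6) \oplus ((p3 \oplus p6) \land p3))) \oplus (p6 \to p1))) \oplus p1 = T \oplus F = T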